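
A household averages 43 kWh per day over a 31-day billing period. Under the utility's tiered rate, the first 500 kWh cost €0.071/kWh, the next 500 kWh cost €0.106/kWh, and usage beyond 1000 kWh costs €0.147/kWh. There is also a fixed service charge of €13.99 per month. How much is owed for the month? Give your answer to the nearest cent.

Usage = 43 kWh/day × 31 days = 1333 kWh
First 500 kWh × €0.071 = €35.50
Next 500 kWh × €0.106 = €53.00
Remaining 333 kWh × €0.147 = €48.95
Energy charge = €137.45; + service €13.99 = €151.44

€151.44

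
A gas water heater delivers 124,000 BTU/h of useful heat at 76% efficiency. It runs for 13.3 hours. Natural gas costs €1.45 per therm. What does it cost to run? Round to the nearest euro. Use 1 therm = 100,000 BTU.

€31

Heat delivered = 124,000 BTU/h × 13.3 h = 1,649,200 BTU
Gas input = 1,649,200 / 0.76 = 2,170,000 BTU
= 2,170,000 / 100,000 = 21.7 therm
Cost = 21.7 × €1.45/therm = €31.46 ≈ €31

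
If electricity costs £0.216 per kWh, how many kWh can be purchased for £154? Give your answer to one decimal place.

£154 / £0.216 per kWh = 713 kWh

713.0 kWh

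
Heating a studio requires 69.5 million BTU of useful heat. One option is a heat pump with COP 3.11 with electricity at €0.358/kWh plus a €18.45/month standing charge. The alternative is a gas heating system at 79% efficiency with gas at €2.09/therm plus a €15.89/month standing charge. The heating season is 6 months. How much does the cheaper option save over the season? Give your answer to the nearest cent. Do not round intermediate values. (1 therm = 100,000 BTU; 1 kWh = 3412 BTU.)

Heat load = 69.5 × 10⁶ BTU = 69,500,000 BTU
Gas: input = 69,500,000 / 0.79 = 87,974,684 BTU = 879.7 therm → 879.7 × €2.09 = €1,838.67; + 6 × €15.89 standing = €1,934.01
Heat pump: 69,500,000 BTU / 3412 = 20,370 kWh heat; / 3.11 = 6,550 kWh in → × €0.358 = €2,344.76; + 6 × €18.45 standing = €2,455.46
Difference = |€1,934.01 − €2,455.46| = €521.45

€521.45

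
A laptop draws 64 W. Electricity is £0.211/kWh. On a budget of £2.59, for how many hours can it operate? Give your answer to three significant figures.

Energy budget = £2.59 / £0.211 per kWh = 12.27 kWh = 12,275 Wh
Runtime = 12,275 Wh / 64 W = 191.8 h

192 h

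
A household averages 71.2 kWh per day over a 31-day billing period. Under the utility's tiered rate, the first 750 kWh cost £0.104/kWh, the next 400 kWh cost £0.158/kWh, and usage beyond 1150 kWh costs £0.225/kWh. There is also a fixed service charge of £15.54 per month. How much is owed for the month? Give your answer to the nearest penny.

£394.61

Usage = 71.2 kWh/day × 31 days = 2207.2 kWh
First 750 kWh × £0.104 = £78.00
Next 400 kWh × £0.158 = £63.20
Remaining 1057.2 kWh × £0.225 = £237.87
Energy charge = £379.07; + service £15.54 = £394.61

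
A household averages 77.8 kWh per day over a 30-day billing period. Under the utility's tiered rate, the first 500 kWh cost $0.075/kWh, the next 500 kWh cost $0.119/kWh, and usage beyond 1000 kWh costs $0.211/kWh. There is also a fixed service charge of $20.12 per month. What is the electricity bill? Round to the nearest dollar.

Usage = 77.8 kWh/day × 30 days = 2334 kWh
First 500 kWh × $0.075 = $37.50
Next 500 kWh × $0.119 = $59.50
Remaining 1334 kWh × $0.211 = $281.47
Energy charge = $378.47; + service $20.12 = $398.59 ≈ $399

$399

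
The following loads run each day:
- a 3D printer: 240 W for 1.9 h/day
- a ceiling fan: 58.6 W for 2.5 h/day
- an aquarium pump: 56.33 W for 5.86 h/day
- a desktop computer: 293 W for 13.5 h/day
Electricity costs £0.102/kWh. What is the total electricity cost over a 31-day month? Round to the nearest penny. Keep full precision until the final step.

£15.46

3D printer: 240 W × 1.9 h × 31 d = 14,136 Wh = 14.14 kWh
ceiling fan: 58.6 W × 2.5 h × 31 d = 4,542 Wh = 4.542 kWh
aquarium pump: 56.33 W × 5.86 h × 31 d = 10,233 Wh = 10.23 kWh
desktop computer: 293 W × 13.5 h × 31 d = 122,620 Wh = 122.6 kWh
Total energy = 14.14 + 4.542 + 10.23 + 122.6 = 151.5 kWh
Cost = 151.5 kWh × £0.102 = £15.46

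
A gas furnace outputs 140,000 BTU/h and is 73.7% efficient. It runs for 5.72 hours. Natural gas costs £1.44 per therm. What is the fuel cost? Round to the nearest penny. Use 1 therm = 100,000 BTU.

Heat delivered = 140,000 BTU/h × 5.72 h = 800,800 BTU
Gas input = 800,800 / 0.737 = 1,086,567 BTU
= 1,086,567 / 100,000 = 10.87 therm
Cost = 10.87 × £1.44/therm = £15.65

£15.65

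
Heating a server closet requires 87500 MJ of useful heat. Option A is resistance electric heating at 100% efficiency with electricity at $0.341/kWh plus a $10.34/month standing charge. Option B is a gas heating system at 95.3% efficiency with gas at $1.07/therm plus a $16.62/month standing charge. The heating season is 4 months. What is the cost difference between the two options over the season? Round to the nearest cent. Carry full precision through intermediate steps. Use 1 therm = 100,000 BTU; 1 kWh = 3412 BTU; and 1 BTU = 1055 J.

$7332.65

Heat load = 87500 MJ = 87,500,000,000 J / 1055 = 82,938,389 BTU
Gas: input = 82,938,389 / 0.953 = 87,028,739 BTU = 870.3 therm → 870.3 × $1.07 = $931.21; + 4 × $16.62 standing = $997.69
Electric: 82,938,389 BTU / 3412 = 24,310 kWh → × $0.341 = $8,288.98; + 4 × $10.34 standing = $8,330.34
Difference = |$997.69 − $8,330.34| = $7,332.65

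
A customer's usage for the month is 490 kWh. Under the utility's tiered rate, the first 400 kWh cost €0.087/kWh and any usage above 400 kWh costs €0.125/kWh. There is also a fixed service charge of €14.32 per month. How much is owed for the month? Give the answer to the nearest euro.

First 400 kWh × €0.087 = €34.80
Remaining 90 kWh × €0.125 = €11.25
Energy charge = €46.05; + service €14.32 = €60.37 ≈ €60

€60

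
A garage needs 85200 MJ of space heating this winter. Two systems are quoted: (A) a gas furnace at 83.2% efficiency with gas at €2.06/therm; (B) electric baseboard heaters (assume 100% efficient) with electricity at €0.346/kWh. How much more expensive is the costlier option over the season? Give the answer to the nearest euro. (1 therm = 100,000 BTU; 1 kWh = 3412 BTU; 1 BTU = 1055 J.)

Heat load = 85200 MJ = 85,200,000,000 J / 1055 = 80,758,294 BTU
Gas: input = 80,758,294 / 0.832 = 97,065,257 BTU = 970.7 therm → 970.7 × €2.06 = €1,999.54
Electric: 80,758,294 BTU / 3412 = 23,670 kWh → × €0.346 = €8,189.44
Difference = |€1,999.54 − €8,189.44| = €6,189.90 ≈ €6190

€6190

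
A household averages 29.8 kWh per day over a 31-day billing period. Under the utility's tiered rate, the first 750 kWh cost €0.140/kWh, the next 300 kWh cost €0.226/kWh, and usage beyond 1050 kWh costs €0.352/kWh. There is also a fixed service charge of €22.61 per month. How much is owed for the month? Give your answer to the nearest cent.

Usage = 29.8 kWh/day × 31 days = 923.8 kWh
First 750 kWh × €0.140 = €105.00
Next 173.8 kWh × €0.226 = €39.28
Remaining tier: 0 kWh (not reached)
Energy charge = €144.28; + service €22.61 = €166.89

€166.89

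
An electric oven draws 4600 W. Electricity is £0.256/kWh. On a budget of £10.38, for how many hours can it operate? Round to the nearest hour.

9 h

Energy budget = £10.38 / £0.256 per kWh = 40.55 kWh = 40,547 Wh
Runtime = 40,547 Wh / 4600 W = 8.815 h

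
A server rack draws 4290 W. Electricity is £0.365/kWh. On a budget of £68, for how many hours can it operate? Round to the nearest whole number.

43 h

Energy budget = £68 / £0.365 per kWh = 186.3 kWh = 186,301 Wh
Runtime = 186,301 Wh / 4290 W = 43.43 h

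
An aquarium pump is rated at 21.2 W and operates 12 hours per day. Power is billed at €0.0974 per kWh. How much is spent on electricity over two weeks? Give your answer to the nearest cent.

€0.35

Energy = 21.2 W × 12 h/day × 14 days = 3,562 Wh = 3.562 kWh
Cost = 3.562 kWh × €0.0974/kWh = €0.35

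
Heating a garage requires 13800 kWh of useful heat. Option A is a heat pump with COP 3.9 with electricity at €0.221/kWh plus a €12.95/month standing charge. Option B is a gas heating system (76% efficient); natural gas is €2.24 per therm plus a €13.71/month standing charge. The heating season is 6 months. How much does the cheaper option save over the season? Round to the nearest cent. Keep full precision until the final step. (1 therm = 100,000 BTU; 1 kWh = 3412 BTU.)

€610.35

Heat load = 13800 kWh × 3412 = 47,085,600 BTU
Gas: input = 47,085,600 / 0.76 = 61,954,737 BTU = 619.5 therm → 619.5 × €2.24 = €1,387.79; + 6 × €13.71 standing = €1,470.05
Heat pump: 47,085,600 BTU / 3412 = 13,800 kWh heat; / 3.9 = 3,538 kWh in → × €0.221 = €782.00; + 6 × €12.95 standing = €859.70
Difference = |€1,470.05 − €859.70| = €610.35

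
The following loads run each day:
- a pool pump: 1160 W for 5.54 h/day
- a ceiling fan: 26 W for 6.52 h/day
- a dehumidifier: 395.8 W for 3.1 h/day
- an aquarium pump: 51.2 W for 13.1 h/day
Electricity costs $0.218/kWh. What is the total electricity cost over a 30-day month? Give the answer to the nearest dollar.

pool pump: 1160 W × 5.54 h × 30 d = 192,792 Wh = 192.8 kWh
ceiling fan: 26 W × 6.52 h × 30 d = 5,086 Wh = 5.086 kWh
dehumidifier: 395.8 W × 3.1 h × 30 d = 36,809 Wh = 36.81 kWh
aquarium pump: 51.2 W × 13.1 h × 30 d = 20,122 Wh = 20.12 kWh
Total energy = 192.8 + 5.086 + 36.81 + 20.12 = 254.8 kWh
Cost = 254.8 kWh × $0.218 = $55.55 ≈ $56

$56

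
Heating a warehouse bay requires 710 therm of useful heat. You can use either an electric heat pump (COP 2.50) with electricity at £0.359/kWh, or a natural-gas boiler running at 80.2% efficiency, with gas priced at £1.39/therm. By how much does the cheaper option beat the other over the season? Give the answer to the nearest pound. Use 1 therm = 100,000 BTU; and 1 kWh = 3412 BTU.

£1758

Heat load = 710 therm × 100,000 = 71,000,000 BTU
Gas: input = 71,000,000 / 0.802 = 88,528,678 BTU = 885.3 therm → 885.3 × £1.39 = £1,230.55
Heat pump: 71,000,000 BTU / 3412 = 20,810 kWh heat; / 2.50 = 8,324 kWh in → × £0.359 = £2,988.16
Difference = |£1,230.55 − £2,988.16| = £1,757.61 ≈ £1758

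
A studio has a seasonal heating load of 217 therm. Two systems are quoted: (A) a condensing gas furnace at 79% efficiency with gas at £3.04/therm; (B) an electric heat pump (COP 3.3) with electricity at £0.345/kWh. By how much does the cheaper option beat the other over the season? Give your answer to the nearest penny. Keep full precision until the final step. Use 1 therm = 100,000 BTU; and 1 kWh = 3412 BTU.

£170.14

Heat load = 217 therm × 100,000 = 21,700,000 BTU
Gas: input = 21,700,000 / 0.79 = 27,468,354 BTU = 274.7 therm → 274.7 × £3.04 = £835.04
Heat pump: 21,700,000 BTU / 3412 = 6,360 kWh heat; / 3.3 = 1,927 kWh in → × £0.345 = £664.90
Difference = |£835.04 − £664.90| = £170.14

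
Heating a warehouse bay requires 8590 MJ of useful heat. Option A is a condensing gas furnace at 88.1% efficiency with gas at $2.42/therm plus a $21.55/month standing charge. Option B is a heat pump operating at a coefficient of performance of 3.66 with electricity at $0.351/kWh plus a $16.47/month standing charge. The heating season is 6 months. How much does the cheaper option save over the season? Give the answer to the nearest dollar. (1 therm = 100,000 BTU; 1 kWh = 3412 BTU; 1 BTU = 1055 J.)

$25

Heat load = 8590 MJ = 8,590,000,000 J / 1055 = 8,142,180 BTU
Gas: input = 8,142,180 / 0.881 = 9,241,975 BTU = 92.42 therm → 92.42 × $2.42 = $223.66; + 6 × $21.55 standing = $352.96
Heat pump: 8,142,180 BTU / 3412 = 2,386 kWh heat; / 3.66 = 652 kWh in → × $0.351 = $228.85; + 6 × $16.47 standing = $327.67
Difference = |$352.96 − $327.67| = $25.28 ≈ $25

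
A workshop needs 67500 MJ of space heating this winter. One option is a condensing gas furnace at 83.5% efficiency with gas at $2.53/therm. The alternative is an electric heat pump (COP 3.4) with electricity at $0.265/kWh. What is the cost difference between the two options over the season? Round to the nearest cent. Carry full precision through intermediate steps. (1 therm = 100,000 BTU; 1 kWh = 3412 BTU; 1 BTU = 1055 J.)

Heat load = 67500 MJ = 67,500,000,000 J / 1055 = 63,981,043 BTU
Gas: input = 63,981,043 / 0.835 = 76,624,003 BTU = 766.2 therm → 766.2 × $2.53 = $1,938.59
Heat pump: 63,981,043 BTU / 3412 = 18,750 kWh heat; / 3.4 = 5,515 kWh in → × $0.265 = $1,461.54
Difference = |$1,938.59 − $1,461.54| = $477.05

$477.05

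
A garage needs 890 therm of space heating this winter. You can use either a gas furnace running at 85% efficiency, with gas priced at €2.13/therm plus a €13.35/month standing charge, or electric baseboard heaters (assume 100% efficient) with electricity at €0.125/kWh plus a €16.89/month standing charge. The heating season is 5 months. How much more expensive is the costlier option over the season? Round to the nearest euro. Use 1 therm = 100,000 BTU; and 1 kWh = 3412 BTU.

€1048

Heat load = 890 therm × 100,000 = 89,000,000 BTU
Gas: input = 89,000,000 / 0.85 = 104,705,882 BTU = 1,047 therm → 1,047 × €2.13 = €2,230.24; + 5 × €13.35 standing = €2,296.99
Electric: 89,000,000 BTU / 3412 = 26,080 kWh → × €0.125 = €3,260.55; + 5 × €16.89 standing = €3,345.00
Difference = |€2,296.99 − €3,345.00| = €1,048.02 ≈ €1048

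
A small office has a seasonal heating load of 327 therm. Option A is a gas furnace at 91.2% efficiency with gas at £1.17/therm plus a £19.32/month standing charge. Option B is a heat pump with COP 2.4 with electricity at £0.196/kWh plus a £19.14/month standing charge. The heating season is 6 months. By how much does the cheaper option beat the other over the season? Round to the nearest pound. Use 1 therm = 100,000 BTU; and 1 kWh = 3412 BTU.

£362

Heat load = 327 therm × 100,000 = 32,700,000 BTU
Gas: input = 32,700,000 / 0.912 = 35,855,263 BTU = 358.6 therm → 358.6 × £1.17 = £419.51; + 6 × £19.32 standing = £535.43
Heat pump: 32,700,000 BTU / 3412 = 9,584 kWh heat; / 2.4 = 3,993 kWh in → × £0.196 = £782.68; + 6 × £19.14 standing = £897.52
Difference = |£535.43 − £897.52| = £362.09 ≈ £362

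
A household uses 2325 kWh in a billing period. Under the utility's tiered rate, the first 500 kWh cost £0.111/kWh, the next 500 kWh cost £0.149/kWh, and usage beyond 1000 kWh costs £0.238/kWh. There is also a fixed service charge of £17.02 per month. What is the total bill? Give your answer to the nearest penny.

£462.37

First 500 kWh × £0.111 = £55.50
Next 500 kWh × £0.149 = £74.50
Remaining 1325 kWh × £0.238 = £315.35
Energy charge = £445.35; + service £17.02 = £462.37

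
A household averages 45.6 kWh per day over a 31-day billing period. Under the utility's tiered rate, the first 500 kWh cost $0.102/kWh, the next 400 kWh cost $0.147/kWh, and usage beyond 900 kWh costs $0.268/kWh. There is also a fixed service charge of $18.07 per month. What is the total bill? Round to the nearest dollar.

Usage = 45.6 kWh/day × 31 days = 1413.6 kWh
First 500 kWh × $0.102 = $51.00
Next 400 kWh × $0.147 = $58.80
Remaining 513.6 kWh × $0.268 = $137.64
Energy charge = $247.44; + service $18.07 = $265.51 ≈ $266

$266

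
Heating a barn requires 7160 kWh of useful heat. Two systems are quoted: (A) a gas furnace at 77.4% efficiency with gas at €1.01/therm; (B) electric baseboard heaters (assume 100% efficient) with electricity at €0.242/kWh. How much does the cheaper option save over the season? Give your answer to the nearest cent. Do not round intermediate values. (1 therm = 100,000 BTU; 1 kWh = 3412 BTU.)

Heat load = 7160 kWh × 3412 = 24,429,920 BTU
Gas: input = 24,429,920 / 0.774 = 31,563,204 BTU = 315.6 therm → 315.6 × €1.01 = €318.79
Electric: 24,429,920 BTU / 3412 = 7,160 kWh → × €0.242 = €1,732.72
Difference = |€318.79 − €1,732.72| = €1,413.93

€1413.93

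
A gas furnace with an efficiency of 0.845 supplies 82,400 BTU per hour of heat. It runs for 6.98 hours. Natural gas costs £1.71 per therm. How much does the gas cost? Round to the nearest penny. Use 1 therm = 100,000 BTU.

Heat delivered = 82,400 BTU/h × 6.98 h = 575,152 BTU
Gas input = 575,152 / 0.845 = 680,653 BTU
= 680,653 / 100,000 = 6.807 therm
Cost = 6.807 × £1.71/therm = £11.64

£11.64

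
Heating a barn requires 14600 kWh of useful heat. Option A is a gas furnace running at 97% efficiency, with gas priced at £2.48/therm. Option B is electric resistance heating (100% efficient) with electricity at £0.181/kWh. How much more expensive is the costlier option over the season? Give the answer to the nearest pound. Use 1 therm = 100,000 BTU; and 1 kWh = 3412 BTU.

Heat load = 14600 kWh × 3412 = 49,815,200 BTU
Gas: input = 49,815,200 / 0.97 = 51,355,876 BTU = 513.6 therm → 513.6 × £2.48 = £1,273.63
Electric: 49,815,200 BTU / 3412 = 14,600 kWh → × £0.181 = £2,642.60
Difference = |£1,273.63 − £2,642.60| = £1,368.97 ≈ £1369

£1369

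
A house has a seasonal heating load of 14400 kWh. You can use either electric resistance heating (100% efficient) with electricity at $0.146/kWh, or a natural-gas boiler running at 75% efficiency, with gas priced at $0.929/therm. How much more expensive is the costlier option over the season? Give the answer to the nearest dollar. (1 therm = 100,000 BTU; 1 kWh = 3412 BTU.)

Heat load = 14400 kWh × 3412 = 49,132,800 BTU
Gas: input = 49,132,800 / 0.75 = 65,510,400 BTU = 655.1 therm → 655.1 × $0.929 = $608.59
Electric: 49,132,800 BTU / 3412 = 14,400 kWh → × $0.146 = $2,102.40
Difference = |$608.59 − $2,102.40| = $1,493.81 ≈ $1494

$1494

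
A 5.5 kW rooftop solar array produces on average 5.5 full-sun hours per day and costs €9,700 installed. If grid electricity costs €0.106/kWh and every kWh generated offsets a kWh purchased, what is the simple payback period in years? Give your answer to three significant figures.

Daily generation = 5.5 kW × 5.5 h = 30.25 kWh
Annual generation = 30.25 × 365 = 11041 kWh
Annual savings = 11041 × €0.106 = €1,170.37
Payback = €9,700 / €1,170.37 = 8.29 years

8.29 years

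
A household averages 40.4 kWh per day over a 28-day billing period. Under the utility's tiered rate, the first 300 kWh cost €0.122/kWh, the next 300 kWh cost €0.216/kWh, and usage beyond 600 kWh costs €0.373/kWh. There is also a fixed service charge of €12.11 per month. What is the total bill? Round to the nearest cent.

Usage = 40.4 kWh/day × 28 days = 1131.2 kWh
First 300 kWh × €0.122 = €36.60
Next 300 kWh × €0.216 = €64.80
Remaining 531.2 kWh × €0.373 = €198.14
Energy charge = €299.54; + service €12.11 = €311.65

€311.65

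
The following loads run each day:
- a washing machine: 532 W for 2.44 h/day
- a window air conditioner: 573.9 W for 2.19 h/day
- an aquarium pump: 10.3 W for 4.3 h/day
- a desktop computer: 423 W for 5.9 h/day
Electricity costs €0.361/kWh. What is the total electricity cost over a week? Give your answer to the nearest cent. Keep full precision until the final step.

washing machine: 532 W × 2.44 h × 7 d = 9,087 Wh = 9.087 kWh
window air conditioner: 573.9 W × 2.19 h × 7 d = 8,798 Wh = 8.798 kWh
aquarium pump: 10.3 W × 4.3 h × 7 d = 310 Wh = 0.31 kWh
desktop computer: 423 W × 5.9 h × 7 d = 17,470 Wh = 17.47 kWh
Total energy = 9.087 + 8.798 + 0.31 + 17.47 = 35.66 kWh
Cost = 35.66 kWh × €0.361 = €12.87

€12.87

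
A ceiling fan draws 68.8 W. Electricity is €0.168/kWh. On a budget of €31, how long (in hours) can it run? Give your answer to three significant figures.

Energy budget = €31 / €0.168 per kWh = 184.5 kWh = 184,524 Wh
Runtime = 184,524 Wh / 68.8 W = 2,682 h

2680 h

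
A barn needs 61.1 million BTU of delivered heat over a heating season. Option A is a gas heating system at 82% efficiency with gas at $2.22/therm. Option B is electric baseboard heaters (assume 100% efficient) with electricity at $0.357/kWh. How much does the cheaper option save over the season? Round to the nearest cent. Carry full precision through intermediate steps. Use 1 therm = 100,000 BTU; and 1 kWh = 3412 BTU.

$4738.77

Heat load = 61.1 × 10⁶ BTU = 61,100,000 BTU
Gas: input = 61,100,000 / 0.82 = 74,512,195 BTU = 745.1 therm → 745.1 × $2.22 = $1,654.17
Electric: 61,100,000 BTU / 3412 = 17,910 kWh → × $0.357 = $6,392.94
Difference = |$1,654.17 − $6,392.94| = $4,738.77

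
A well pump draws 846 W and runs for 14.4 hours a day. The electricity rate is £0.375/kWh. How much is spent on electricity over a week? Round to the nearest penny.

£31.98

Energy = 846 W × 14.4 h/day × 7 days = 85,277 Wh = 85.28 kWh
Cost = 85.28 kWh × £0.375/kWh = £31.98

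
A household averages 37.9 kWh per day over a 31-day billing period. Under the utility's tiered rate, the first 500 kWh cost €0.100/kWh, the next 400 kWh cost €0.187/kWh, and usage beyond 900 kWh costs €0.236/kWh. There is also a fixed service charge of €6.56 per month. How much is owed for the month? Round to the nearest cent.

Usage = 37.9 kWh/day × 31 days = 1174.9 kWh
First 500 kWh × €0.100 = €50.00
Next 400 kWh × €0.187 = €74.80
Remaining 274.9 kWh × €0.236 = €64.88
Energy charge = €189.68; + service €6.56 = €196.24

€196.24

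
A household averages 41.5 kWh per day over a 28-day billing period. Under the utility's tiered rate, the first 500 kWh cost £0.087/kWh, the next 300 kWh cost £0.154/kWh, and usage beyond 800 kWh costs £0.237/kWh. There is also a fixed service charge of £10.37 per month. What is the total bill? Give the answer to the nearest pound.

£186

Usage = 41.5 kWh/day × 28 days = 1162 kWh
First 500 kWh × £0.087 = £43.50
Next 300 kWh × £0.154 = £46.20
Remaining 362 kWh × £0.237 = £85.79
Energy charge = £175.49; + service £10.37 = £185.86 ≈ £186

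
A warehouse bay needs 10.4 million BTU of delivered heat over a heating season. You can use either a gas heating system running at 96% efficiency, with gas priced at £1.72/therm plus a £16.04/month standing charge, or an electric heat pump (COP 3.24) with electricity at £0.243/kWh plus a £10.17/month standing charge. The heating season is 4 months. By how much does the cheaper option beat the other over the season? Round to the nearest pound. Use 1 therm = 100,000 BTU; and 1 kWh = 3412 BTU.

Heat load = 10.4 × 10⁶ BTU = 10,400,000 BTU
Gas: input = 10,400,000 / 0.96 = 10,833,333 BTU = 108.3 therm → 108.3 × £1.72 = £186.33; + 4 × £16.04 standing = £250.49
Heat pump: 10,400,000 BTU / 3412 = 3,048 kWh heat; / 3.24 = 940.8 kWh in → × £0.243 = £228.60; + 4 × £10.17 standing = £269.28
Difference = |£250.49 − £269.28| = £18.79 ≈ £19

£19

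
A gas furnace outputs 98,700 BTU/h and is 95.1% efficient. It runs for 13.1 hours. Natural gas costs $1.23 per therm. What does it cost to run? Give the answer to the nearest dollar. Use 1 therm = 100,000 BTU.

Heat delivered = 98,700 BTU/h × 13.1 h = 1,292,970 BTU
Gas input = 1,292,970 / 0.951 = 1,359,590 BTU
= 1,359,590 / 100,000 = 13.6 therm
Cost = 13.6 × $1.23/therm = $16.72 ≈ $17

$17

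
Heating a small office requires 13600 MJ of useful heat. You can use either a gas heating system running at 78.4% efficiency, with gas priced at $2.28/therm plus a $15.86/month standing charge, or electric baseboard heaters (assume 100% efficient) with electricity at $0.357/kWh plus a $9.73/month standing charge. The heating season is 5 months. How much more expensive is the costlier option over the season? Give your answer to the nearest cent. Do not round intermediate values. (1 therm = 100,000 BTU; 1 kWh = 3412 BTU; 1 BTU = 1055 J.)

$943.25

Heat load = 13600 MJ = 13,600,000,000 J / 1055 = 12,890,995 BTU
Gas: input = 12,890,995 / 0.784 = 16,442,596 BTU = 164.4 therm → 164.4 × $2.28 = $374.89; + 5 × $15.86 standing = $454.19
Electric: 12,890,995 BTU / 3412 = 3,778 kWh → × $0.357 = $1,348.79; + 5 × $9.73 standing = $1,397.44
Difference = |$454.19 − $1,397.44| = $943.25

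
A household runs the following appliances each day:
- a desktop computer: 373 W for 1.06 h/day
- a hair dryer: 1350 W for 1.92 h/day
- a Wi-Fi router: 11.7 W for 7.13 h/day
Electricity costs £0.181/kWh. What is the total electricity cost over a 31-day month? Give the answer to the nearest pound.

£17

desktop computer: 373 W × 1.06 h × 31 d = 12,257 Wh = 12.26 kWh
hair dryer: 1350 W × 1.92 h × 31 d = 80,352 Wh = 80.35 kWh
Wi-Fi router: 11.7 W × 7.13 h × 31 d = 2,586 Wh = 2.586 kWh
Total energy = 12.26 + 80.35 + 2.586 = 95.19 kWh
Cost = 95.19 kWh × £0.181 = £17.23 ≈ £17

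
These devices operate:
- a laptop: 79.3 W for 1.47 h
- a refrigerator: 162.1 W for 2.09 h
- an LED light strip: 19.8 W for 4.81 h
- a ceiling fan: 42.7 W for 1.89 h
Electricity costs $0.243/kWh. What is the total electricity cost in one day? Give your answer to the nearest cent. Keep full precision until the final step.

$0.15

laptop: 79.3 W × 1.47 h = 117 Wh = 0.1166 kWh
refrigerator: 162.1 W × 2.09 h = 339 Wh = 0.3388 kWh
LED light strip: 19.8 W × 4.81 h = 95 Wh = 0.09524 kWh
ceiling fan: 42.7 W × 1.89 h = 81 Wh = 0.0807 kWh
Total energy = 0.1166 + 0.3388 + 0.09524 + 0.0807 = 0.6313 kWh
Cost = 0.6313 kWh × $0.243 = $0.15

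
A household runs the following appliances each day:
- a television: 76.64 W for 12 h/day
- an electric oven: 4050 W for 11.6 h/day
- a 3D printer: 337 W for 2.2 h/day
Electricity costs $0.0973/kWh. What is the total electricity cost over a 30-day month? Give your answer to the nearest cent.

$141.98

television: 76.64 W × 12 h × 30 d = 27,590 Wh = 27.59 kWh
electric oven: 4050 W × 11.6 h × 30 d = 1,409,400 Wh = 1,409 kWh
3D printer: 337 W × 2.2 h × 30 d = 22,242 Wh = 22.24 kWh
Total energy = 27.59 + 1,409 + 22.24 = 1,459 kWh
Cost = 1,459 kWh × $0.0973 = $141.98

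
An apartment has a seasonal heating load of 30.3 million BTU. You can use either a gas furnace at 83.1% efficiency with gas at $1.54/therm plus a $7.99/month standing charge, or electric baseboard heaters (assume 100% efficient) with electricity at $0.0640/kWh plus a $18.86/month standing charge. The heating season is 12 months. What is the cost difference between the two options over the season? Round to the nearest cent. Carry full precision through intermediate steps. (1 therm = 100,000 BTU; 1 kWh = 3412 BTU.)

Heat load = 30.3 × 10⁶ BTU = 30,300,000 BTU
Gas: input = 30,300,000 / 0.831 = 36,462,094 BTU = 364.6 therm → 364.6 × $1.54 = $561.52; + 12 × $7.99 standing = $657.40
Electric: 30,300,000 BTU / 3412 = 8,880 kWh → × $0.0640 = $568.35; + 12 × $18.86 standing = $794.67
Difference = |$657.40 − $794.67| = $137.27

$137.27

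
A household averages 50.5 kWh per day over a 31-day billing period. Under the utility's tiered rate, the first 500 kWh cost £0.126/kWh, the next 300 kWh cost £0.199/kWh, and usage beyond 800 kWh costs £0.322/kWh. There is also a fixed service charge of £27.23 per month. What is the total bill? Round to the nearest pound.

£396

Usage = 50.5 kWh/day × 31 days = 1565.5 kWh
First 500 kWh × £0.126 = £63.00
Next 300 kWh × £0.199 = £59.70
Remaining 765.5 kWh × £0.322 = £246.49
Energy charge = £369.19; + service £27.23 = £396.42 ≈ £396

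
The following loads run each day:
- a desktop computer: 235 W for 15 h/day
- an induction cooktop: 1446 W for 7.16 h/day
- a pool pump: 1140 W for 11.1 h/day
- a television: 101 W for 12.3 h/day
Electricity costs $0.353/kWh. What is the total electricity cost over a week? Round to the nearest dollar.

$69

desktop computer: 235 W × 15 h × 7 d = 24,675 Wh = 24.68 kWh
induction cooktop: 1446 W × 7.16 h × 7 d = 72,474 Wh = 72.47 kWh
pool pump: 1140 W × 11.1 h × 7 d = 88,578 Wh = 88.58 kWh
television: 101 W × 12.3 h × 7 d = 8,696 Wh = 8.696 kWh
Total energy = 24.68 + 72.47 + 88.58 + 8.696 = 194.4 kWh
Cost = 194.4 kWh × $0.353 = $68.63 ≈ $69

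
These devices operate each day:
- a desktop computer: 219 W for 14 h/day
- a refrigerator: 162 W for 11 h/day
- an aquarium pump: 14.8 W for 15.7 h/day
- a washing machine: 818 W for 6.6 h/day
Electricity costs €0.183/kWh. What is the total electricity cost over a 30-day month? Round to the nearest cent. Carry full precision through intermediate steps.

desktop computer: 219 W × 14 h × 30 d = 91,980 Wh = 91.98 kWh
refrigerator: 162 W × 11 h × 30 d = 53,460 Wh = 53.46 kWh
aquarium pump: 14.8 W × 15.7 h × 30 d = 6,971 Wh = 6.971 kWh
washing machine: 818 W × 6.6 h × 30 d = 161,964 Wh = 162 kWh
Total energy = 91.98 + 53.46 + 6.971 + 162 = 314.4 kWh
Cost = 314.4 kWh × €0.183 = €57.53

€57.53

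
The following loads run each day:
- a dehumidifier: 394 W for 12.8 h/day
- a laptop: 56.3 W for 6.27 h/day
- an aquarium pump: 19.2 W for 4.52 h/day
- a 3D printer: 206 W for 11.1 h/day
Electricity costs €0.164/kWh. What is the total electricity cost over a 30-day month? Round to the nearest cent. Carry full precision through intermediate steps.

dehumidifier: 394 W × 12.8 h × 30 d = 151,296 Wh = 151.3 kWh
laptop: 56.3 W × 6.27 h × 30 d = 10,590 Wh = 10.59 kWh
aquarium pump: 19.2 W × 4.52 h × 30 d = 2,604 Wh = 2.604 kWh
3D printer: 206 W × 11.1 h × 30 d = 68,598 Wh = 68.6 kWh
Total energy = 151.3 + 10.59 + 2.604 + 68.6 = 233.1 kWh
Cost = 233.1 kWh × €0.164 = €38.23

€38.23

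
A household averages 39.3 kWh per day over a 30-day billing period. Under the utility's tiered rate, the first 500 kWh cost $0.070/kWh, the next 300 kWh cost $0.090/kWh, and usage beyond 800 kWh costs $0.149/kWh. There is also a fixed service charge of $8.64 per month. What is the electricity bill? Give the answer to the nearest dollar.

$127

Usage = 39.3 kWh/day × 30 days = 1179 kWh
First 500 kWh × $0.070 = $35.00
Next 300 kWh × $0.090 = $27.00
Remaining 379 kWh × $0.149 = $56.47
Energy charge = $118.47; + service $8.64 = $127.11 ≈ $127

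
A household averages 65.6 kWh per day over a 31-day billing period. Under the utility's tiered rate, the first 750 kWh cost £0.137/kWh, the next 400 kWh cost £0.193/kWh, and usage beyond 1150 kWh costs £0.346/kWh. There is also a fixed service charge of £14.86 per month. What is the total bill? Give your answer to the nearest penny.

Usage = 65.6 kWh/day × 31 days = 2033.6 kWh
First 750 kWh × £0.137 = £102.75
Next 400 kWh × £0.193 = £77.20
Remaining 883.6 kWh × £0.346 = £305.73
Energy charge = £485.68; + service £14.86 = £500.54

£500.54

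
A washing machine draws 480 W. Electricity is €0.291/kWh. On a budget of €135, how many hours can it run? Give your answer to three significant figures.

Energy budget = €135 / €0.291 per kWh = 463.9 kWh = 463,918 Wh
Runtime = 463,918 Wh / 480 W = 966.5 h

966 h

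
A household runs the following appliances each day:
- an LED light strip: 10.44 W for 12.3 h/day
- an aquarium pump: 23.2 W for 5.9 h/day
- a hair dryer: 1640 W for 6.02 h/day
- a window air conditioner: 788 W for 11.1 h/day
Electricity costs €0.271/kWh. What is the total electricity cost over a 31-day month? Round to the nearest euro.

€159

LED light strip: 10.44 W × 12.3 h × 31 d = 3,981 Wh = 3.981 kWh
aquarium pump: 23.2 W × 5.9 h × 31 d = 4,243 Wh = 4.243 kWh
hair dryer: 1640 W × 6.02 h × 31 d = 306,057 Wh = 306.1 kWh
window air conditioner: 788 W × 11.1 h × 31 d = 271,151 Wh = 271.2 kWh
Total energy = 3.981 + 4.243 + 306.1 + 271.2 = 585.4 kWh
Cost = 585.4 kWh × €0.271 = €158.65 ≈ €159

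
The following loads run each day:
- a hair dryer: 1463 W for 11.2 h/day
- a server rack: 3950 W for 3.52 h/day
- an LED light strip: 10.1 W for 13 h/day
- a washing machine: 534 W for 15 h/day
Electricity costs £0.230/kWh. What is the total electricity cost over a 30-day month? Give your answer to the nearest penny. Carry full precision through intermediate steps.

hair dryer: 1463 W × 11.2 h × 30 d = 491,568 Wh = 491.6 kWh
server rack: 3950 W × 3.52 h × 30 d = 417,120 Wh = 417.1 kWh
LED light strip: 10.1 W × 13 h × 30 d = 3,939 Wh = 3.939 kWh
washing machine: 534 W × 15 h × 30 d = 240,300 Wh = 240.3 kWh
Total energy = 491.6 + 417.1 + 3.939 + 240.3 = 1,153 kWh
Cost = 1,153 kWh × £0.230 = £265.17

£265.17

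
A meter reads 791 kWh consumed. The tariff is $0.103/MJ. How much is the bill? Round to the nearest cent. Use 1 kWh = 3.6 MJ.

791 kWh × (3.6 MJ/kWh) = 2,848 MJ
Cost = 2,848 MJ × $0.103/MJ = $293.30

$293.30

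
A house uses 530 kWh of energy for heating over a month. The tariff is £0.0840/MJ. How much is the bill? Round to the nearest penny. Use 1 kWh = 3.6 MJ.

£160.27

530 kWh × (3.6 MJ/kWh) = 1,908 MJ
Cost = 1,908 MJ × £0.0840/MJ = £160.27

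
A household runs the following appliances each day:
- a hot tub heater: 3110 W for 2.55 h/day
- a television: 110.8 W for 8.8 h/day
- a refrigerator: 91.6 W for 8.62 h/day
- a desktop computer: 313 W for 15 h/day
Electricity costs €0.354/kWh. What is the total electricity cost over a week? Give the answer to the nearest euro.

€36

hot tub heater: 3110 W × 2.55 h × 7 d = 55,513 Wh = 55.51 kWh
television: 110.8 W × 8.8 h × 7 d = 6,825 Wh = 6.825 kWh
refrigerator: 91.6 W × 8.62 h × 7 d = 5,527 Wh = 5.527 kWh
desktop computer: 313 W × 15 h × 7 d = 32,865 Wh = 32.87 kWh
Total energy = 55.51 + 6.825 + 5.527 + 32.87 = 100.7 kWh
Cost = 100.7 kWh × €0.354 = €35.66 ≈ €36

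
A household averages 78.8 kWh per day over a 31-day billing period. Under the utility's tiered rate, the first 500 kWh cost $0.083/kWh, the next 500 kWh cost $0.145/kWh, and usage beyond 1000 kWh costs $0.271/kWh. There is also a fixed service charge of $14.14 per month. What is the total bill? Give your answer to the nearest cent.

Usage = 78.8 kWh/day × 31 days = 2442.8 kWh
First 500 kWh × $0.083 = $41.50
Next 500 kWh × $0.145 = $72.50
Remaining 1442.8 kWh × $0.271 = $391.00
Energy charge = $505.00; + service $14.14 = $519.14

$519.14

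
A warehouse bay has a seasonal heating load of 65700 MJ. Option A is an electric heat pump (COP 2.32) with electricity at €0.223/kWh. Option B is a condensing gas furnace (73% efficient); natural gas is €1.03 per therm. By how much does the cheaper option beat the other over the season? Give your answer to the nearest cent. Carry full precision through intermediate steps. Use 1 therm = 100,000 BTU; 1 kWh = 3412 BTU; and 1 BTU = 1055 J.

Heat load = 65700 MJ = 65,700,000,000 J / 1055 = 62,274,882 BTU
Gas: input = 62,274,882 / 0.73 = 85,308,057 BTU = 853.1 therm → 853.1 × €1.03 = €878.67
Heat pump: 62,274,882 BTU / 3412 = 18,250 kWh heat; / 2.32 = 7,867 kWh in → × €0.223 = €1,754.37
Difference = |€878.67 − €1,754.37| = €875.70

€875.70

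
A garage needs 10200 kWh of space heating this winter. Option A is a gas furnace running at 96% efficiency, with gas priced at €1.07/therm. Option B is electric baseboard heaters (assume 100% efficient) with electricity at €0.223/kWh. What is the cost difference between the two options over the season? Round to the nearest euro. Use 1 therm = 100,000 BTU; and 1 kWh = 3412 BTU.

Heat load = 10200 kWh × 3412 = 34,802,400 BTU
Gas: input = 34,802,400 / 0.960 = 36,252,500 BTU = 362.5 therm → 362.5 × €1.07 = €387.90
Electric: 34,802,400 BTU / 3412 = 10,200 kWh → × €0.223 = €2,274.60
Difference = |€387.90 − €2,274.60| = €1,886.70 ≈ €1887

€1887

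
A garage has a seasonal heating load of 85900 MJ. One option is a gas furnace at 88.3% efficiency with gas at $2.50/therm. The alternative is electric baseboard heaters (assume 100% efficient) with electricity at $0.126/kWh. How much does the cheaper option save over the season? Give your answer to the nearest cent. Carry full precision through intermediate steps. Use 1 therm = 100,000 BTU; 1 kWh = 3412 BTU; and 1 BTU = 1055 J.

Heat load = 85900 MJ = 85,900,000,000 J / 1055 = 81,421,801 BTU
Gas: input = 81,421,801 / 0.883 = 92,210,420 BTU = 922.1 therm → 922.1 × $2.50 = $2,305.26
Electric: 81,421,801 BTU / 3412 = 23,860 kWh → × $0.126 = $3,006.78
Difference = |$2,305.26 − $3,006.78| = $701.52

$701.52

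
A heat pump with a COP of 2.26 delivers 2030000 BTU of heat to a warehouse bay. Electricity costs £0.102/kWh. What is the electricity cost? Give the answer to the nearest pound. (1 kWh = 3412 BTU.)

Heat delivered = 2,030,000 BTU / 3412 = 595 kWh
Electrical input = 595 kWh / 2.26 = 263.3 kWh
Cost = 263.3 × £0.102/kWh = £26.85 ≈ £27

£27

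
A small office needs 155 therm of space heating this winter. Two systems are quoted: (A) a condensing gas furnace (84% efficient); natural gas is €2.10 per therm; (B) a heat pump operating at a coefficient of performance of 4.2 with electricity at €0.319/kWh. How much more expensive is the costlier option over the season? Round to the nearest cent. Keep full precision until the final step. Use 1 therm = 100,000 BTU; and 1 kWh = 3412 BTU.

€42.46

Heat load = 155 therm × 100,000 = 15,500,000 BTU
Gas: input = 15,500,000 / 0.84 = 18,452,381 BTU = 184.5 therm → 184.5 × €2.10 = €387.50
Heat pump: 15,500,000 BTU / 3412 = 4,543 kWh heat; / 4.2 = 1,082 kWh in → × €0.319 = €345.04
Difference = |€387.50 − €345.04| = €42.46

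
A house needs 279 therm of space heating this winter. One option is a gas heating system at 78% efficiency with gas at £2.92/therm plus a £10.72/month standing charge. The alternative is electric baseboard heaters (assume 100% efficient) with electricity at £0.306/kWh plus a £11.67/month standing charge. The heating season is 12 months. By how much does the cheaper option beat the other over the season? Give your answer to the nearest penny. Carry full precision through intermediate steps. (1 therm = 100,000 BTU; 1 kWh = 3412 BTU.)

£1469.11

Heat load = 279 therm × 100,000 = 27,900,000 BTU
Gas: input = 27,900,000 / 0.78 = 35,769,231 BTU = 357.7 therm → 357.7 × £2.92 = £1,044.46; + 12 × £10.72 standing = £1,173.10
Electric: 27,900,000 BTU / 3412 = 8,177 kWh → × £0.306 = £2,502.17; + 12 × £11.67 standing = £2,642.21
Difference = |£1,173.10 − £2,642.21| = £1,469.11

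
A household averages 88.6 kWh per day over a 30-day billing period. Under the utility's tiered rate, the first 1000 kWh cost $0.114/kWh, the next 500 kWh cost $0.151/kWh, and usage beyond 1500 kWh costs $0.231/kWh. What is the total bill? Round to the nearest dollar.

Usage = 88.6 kWh/day × 30 days = 2658 kWh
First 1000 kWh × $0.114 = $114.00
Next 500 kWh × $0.151 = $75.50
Remaining 1158 kWh × $0.231 = $267.50
Total = $457.00

$457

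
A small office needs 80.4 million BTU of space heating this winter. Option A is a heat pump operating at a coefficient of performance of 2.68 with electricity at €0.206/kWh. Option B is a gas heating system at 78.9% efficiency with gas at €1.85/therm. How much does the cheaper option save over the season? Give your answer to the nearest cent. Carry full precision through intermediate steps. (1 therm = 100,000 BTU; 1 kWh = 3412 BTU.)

Heat load = 80.4 × 10⁶ BTU = 80,400,000 BTU
Gas: input = 80,400,000 / 0.789 = 101,901,141 BTU = 1,019 therm → 1,019 × €1.85 = €1,885.17
Heat pump: 80,400,000 BTU / 3412 = 23,560 kWh heat; / 2.68 = 8,792 kWh in → × €0.206 = €1,811.25
Difference = |€1,885.17 − €1,811.25| = €73.92

€73.92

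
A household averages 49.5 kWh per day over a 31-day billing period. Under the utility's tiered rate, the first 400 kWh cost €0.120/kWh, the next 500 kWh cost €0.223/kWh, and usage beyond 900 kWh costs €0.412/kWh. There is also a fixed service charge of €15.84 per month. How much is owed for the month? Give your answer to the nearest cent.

Usage = 49.5 kWh/day × 31 days = 1534.5 kWh
First 400 kWh × €0.120 = €48.00
Next 500 kWh × €0.223 = €111.50
Remaining 634.5 kWh × €0.412 = €261.41
Energy charge = €420.91; + service €15.84 = €436.75

€436.75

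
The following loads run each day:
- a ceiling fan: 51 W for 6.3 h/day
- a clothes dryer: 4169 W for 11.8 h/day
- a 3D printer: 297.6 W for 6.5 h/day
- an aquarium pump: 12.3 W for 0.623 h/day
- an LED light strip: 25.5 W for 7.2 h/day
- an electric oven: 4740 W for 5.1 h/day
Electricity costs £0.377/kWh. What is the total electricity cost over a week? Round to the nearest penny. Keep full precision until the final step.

£200.08

ceiling fan: 51 W × 6.3 h × 7 d = 2,249 Wh = 2.249 kWh
clothes dryer: 4169 W × 11.8 h × 7 d = 344,359 Wh = 344.4 kWh
3D printer: 297.6 W × 6.5 h × 7 d = 13,541 Wh = 13.54 kWh
aquarium pump: 12.3 W × 0.623 h × 7 d = 54 Wh = 0.05364 kWh
LED light strip: 25.5 W × 7.2 h × 7 d = 1,285 Wh = 1.285 kWh
electric oven: 4740 W × 5.1 h × 7 d = 169,218 Wh = 169.2 kWh
Total energy = 2.249 + 344.4 + 13.54 + 0.05364 + 1.285 + 169.2 = 530.7 kWh
Cost = 530.7 kWh × £0.377 = £200.08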